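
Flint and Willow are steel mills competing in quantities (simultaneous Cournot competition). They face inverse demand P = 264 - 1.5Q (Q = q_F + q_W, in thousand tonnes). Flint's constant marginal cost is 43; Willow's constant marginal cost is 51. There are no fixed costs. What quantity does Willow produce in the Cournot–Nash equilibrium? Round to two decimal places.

Flint's profit: π_F = (264 - 1.5Q)q_F - (43q_F). Setting ∂π_F/∂q_F = 0: 221 - 3q_F - (3/2)(q_W) = 0.
Willow's profit: π_W = (264 - 1.5Q)q_W - (51q_W). Setting ∂π_W/∂q_W = 0: 213 - 3q_W - (3/2)(q_F) = 0.
Rearranging gives the reaction functions q_F = (221 - (3/2)q_W)/3 and q_W = (213 - (3/2)q_F)/3.
Solving the pair: q_F = 458/9, q_W = 410/9.

45.56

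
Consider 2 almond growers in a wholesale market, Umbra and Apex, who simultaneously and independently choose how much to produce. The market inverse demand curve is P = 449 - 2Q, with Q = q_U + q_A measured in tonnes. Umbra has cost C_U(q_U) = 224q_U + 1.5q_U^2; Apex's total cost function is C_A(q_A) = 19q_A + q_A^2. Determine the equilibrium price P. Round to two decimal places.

288.47

Umbra's profit: π_U = (449 - 2Q)q_U - (224q_U + (3/2)q_U²). Setting ∂π_U/∂q_U = 0: 225 - 7q_U - 2(q_A) = 0.
Apex's profit: π_A = (449 - 2Q)q_A - (19q_A + q_A²). Setting ∂π_A/∂q_A = 0: 430 - 6q_A - 2(q_U) = 0.
Best responses: q_U = (225 - 2q_A)/7, q_A = (430 - 2q_U)/6.
Solving the pair: q_U = 245/19, q_A = 1280/19.
Total output Q = 1525/19, so price P = 449 - 2·(1525/19) = 288.4737.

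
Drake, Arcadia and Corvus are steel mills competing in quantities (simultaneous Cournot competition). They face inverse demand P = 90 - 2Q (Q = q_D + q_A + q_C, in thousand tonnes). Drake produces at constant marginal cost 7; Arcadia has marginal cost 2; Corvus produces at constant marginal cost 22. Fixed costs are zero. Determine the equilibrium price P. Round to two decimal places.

Drake's profit: π_D = (90 - 2Q)q_D - (7q_D). Setting ∂π_D/∂q_D = 0: 83 - 4q_D - 2(q_A + q_C) = 0.
Arcadia's first-order condition: 88 - 4q_A - 2(q_D + q_C) = 0.
Corvus's profit: π_C = (90 - 2Q)q_C - (22q_C). Setting ∂π_C/∂q_C = 0: 68 - 4q_C - 2(q_D + q_A) = 0.
Summing all 3 equations gives 239 − 8Q = 0, hence Q = 239/8.
Back-substituting: q_D = (83 − 239/4)/2 = 93/8, q_A = (88 − 239/4)/2 = 113/8, q_C = (68 − 239/4)/2 = 33/8.
Total output Q = 239/8, so price P = 90 - 2·(239/8) = 121/4.

30.25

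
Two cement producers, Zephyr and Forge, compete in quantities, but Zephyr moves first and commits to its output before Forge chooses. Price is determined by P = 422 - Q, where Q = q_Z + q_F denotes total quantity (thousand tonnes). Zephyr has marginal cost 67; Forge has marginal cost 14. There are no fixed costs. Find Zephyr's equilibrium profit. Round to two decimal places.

11400.50

The follower Forge best-responds to any q_Z: π_F = (422 - Q)q_F - 14q_F.
∂π_F/∂q_F = 408 - q_Z - 2q_F = 0 gives the reaction function q_F = (408 - q_Z)/2.
Zephyr substitutes q_F(q_Z) into its own profit: π_Z = q_Z(422 - q_Z - (408 - q_Z)/2) - 67q_Z = (218 - (1/2)q_Z)q_Z - 67q_Z.
Maximising: ∂π_Z/∂q_Z = 151 - q_Z = 0, giving q_Z = 151.
Then q_F = (408 - 151)/2 = 257/2.
Price P = 422 - 559/2 = 285/2.
Zephyr's profit: (285/2 - 67)·151 = 11400.5000.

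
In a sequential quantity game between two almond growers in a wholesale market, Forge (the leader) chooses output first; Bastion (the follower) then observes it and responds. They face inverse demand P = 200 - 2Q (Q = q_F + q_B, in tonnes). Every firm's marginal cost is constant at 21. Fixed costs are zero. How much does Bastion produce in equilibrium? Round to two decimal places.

The follower Bastion best-responds to any q_F: π_B = (200 - 2Q)q_B - 21q_B.
Setting the follower's marginal profit to zero, 179 - 2q_F - 4q_B = 0, i.e. q_B = (179 - 2q_F)/4.
Forge substitutes q_B(q_F) into its own profit: π_F = q_F(200 - 2q_F - (179 - 2q_F)/2) - 21q_F = (221/2 - q_F)q_F - 21q_F.
The leader's first-order condition 179/2 - 2q_F = 0 yields q_F = 179/4.
Then q_B = (179 - 2·(179/4))/4 = 179/8.

22.38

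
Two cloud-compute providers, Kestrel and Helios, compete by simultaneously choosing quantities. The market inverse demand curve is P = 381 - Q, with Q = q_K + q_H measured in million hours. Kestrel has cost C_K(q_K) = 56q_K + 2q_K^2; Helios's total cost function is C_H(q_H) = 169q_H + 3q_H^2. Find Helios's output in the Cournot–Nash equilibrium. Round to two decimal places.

Kestrel's profit: π_K = (381 - Q)q_K - (56q_K + 2q_K²). Setting ∂π_K/∂q_K = 0: 325 - 6q_K - (q_H) = 0.
Helios's profit: π_H = (381 - Q)q_H - (169q_H + 3q_H²). Setting ∂π_H/∂q_H = 0: 212 - 8q_H - (q_K) = 0.
So q_K = (325 - q_H)/6 and q_H = (212 - q_K)/8.
Solving the pair: q_K = 50.8085, q_H = 947/47.

20.15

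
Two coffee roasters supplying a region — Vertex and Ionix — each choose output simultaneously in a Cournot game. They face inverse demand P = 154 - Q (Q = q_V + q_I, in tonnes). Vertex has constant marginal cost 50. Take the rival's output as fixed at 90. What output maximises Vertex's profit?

With the rival's output fixed at 90, Vertex's profit is π_V = (154 - 90 - q_V)q_V - (50q_V) = (64 - q_V)q_V - (50q_V).
∂π_V/∂q_V = 14 - 2q_V = 0, so q_V = 7.

7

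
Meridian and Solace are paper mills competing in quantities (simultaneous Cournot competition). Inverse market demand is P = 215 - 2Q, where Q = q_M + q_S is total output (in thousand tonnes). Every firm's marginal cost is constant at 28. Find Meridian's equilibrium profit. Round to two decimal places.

1942.72

Each firm earns π_i = (215 - 2Q)q_i - 28q_i.
First-order condition (treating rivals' output as given): 187 - 4q_i - 2q_j = 0.
By symmetry each firm produces the same amount; substituting q_j = q_i yields q_i = 187/6.
Price P = 215 - 2·(187/3) = 271/3.
Meridian's profit: (271/3 - 28)·(187/6) = 1942.7222.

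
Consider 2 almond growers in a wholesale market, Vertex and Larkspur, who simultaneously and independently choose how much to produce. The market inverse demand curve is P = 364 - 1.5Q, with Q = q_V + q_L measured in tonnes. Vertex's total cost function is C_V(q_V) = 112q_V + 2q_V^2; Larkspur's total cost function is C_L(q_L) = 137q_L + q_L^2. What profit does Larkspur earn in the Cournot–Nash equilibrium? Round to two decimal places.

3418.26

Vertex's profit: π_V = (364 - 1.5Q)q_V - (112q_V + 2q_V²). Setting ∂π_V/∂q_V = 0: 252 - 7q_V - (3/2)(q_L) = 0.
Larkspur's first-order condition: 227 - 5q_L - (3/2)(q_V) = 0.
So q_V = (252 - (3/2)q_L)/7 and q_L = (227 - (3/2)q_V)/5.
Solving the pair: q_V = 28.0763, q_L = 36.9771.
Price P = 364 - (3/2)·65.0534 = 266.4198.
Larkspur's profit: 266.4198·36.9771 - 137·36.9771 - 36.9771² = 3418.2647.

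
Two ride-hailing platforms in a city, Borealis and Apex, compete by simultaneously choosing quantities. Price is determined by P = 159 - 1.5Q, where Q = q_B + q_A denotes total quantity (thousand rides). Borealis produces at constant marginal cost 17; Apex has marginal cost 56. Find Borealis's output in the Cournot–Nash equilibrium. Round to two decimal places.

40.22

Borealis's profit: π_B = (159 - 1.5Q)q_B - (17q_B). Setting ∂π_B/∂q_B = 0: 142 - 3q_B - (3/2)(q_A) = 0.
Apex's profit: π_A = (159 - 1.5Q)q_A - (56q_A). Setting ∂π_A/∂q_A = 0: 103 - 3q_A - (3/2)(q_B) = 0.
Rearranging gives the reaction functions q_B = (142 - (3/2)q_A)/3 and q_A = (103 - (3/2)q_B)/3.
Solving the pair: q_B = 362/9, q_A = 128/9.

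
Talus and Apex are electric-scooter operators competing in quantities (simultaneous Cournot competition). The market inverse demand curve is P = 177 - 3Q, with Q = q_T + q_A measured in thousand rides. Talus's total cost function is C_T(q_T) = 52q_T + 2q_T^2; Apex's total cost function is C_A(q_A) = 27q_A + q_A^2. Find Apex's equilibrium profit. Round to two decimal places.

Talus's profit: π_T = (177 - 3Q)q_T - (52q_T + 2q_T²). Setting ∂π_T/∂q_T = 0: 125 - 10q_T - 3(q_A) = 0.
Apex's first-order condition: 150 - 8q_A - 3(q_T) = 0.
Rearranging gives the reaction functions q_T = (125 - 3q_A)/10 and q_A = (150 - 3q_T)/8.
Substituting one into the other gives q_T = 550/71 and q_A = 1125/71.
Price P = 177 - 3·(1675/71) = 106.2254.
Apex's profit: 106.2254·(1125/71) - 27·(1125/71) - (1125/71)² = 1004.2650.

1004.27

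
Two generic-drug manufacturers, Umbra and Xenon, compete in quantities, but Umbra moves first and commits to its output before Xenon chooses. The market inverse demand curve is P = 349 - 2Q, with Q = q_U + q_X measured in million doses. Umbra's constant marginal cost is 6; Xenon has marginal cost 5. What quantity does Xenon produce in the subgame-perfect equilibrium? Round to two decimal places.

43.25

The follower Xenon best-responds to any q_U: π_X = (349 - 2Q)q_X - 5q_X.
∂π_X/∂q_X = 344 - 2q_U - 4q_X = 0 gives the reaction function q_X = (344 - 2q_U)/4.
The leader anticipates this reaction. Substituting into P = 349 - 2Q gives P = 177 - q_U, so π_U = (177 - q_U)q_U - 6q_U.
Leader FOC: 171 - 2q_U = 0, so q_U = 171/2.
Then q_X = (344 - 2·(171/2))/4 = 173/4.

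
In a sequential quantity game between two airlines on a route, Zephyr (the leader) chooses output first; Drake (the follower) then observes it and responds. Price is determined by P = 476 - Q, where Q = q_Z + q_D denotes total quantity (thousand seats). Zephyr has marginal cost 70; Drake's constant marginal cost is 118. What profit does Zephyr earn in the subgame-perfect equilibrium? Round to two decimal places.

The follower Drake best-responds to any q_Z: π_D = (476 - Q)q_D - 118q_D.
Setting the follower's marginal profit to zero, 358 - q_Z - 2q_D = 0, i.e. q_D = (358 - q_Z)/2.
The leader anticipates this reaction. Substituting into P = 476 - Q gives P = 297 - (1/2)q_Z, so π_Z = (297 - (1/2)q_Z)q_Z - 70q_Z.
Leader FOC: 227 - q_Z = 0, so q_Z = 227.
Then q_D = (358 - 227)/2 = 131/2.
Price P = 476 - 585/2 = 367/2.
Zephyr's profit: (367/2 - 70)·227 = 25764.5000.

25764.50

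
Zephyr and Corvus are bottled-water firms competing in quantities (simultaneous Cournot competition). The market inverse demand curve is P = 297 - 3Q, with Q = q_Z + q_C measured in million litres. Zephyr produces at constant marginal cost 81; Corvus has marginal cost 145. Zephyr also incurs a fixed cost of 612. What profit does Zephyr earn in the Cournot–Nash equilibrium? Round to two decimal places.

2291.70

Zephyr's profit: π_Z = (297 - 3Q)q_Z - (81q_Z). Setting ∂π_Z/∂q_Z = 0: 216 - 6q_Z - 3(q_C) = 0.
Corvus's profit: π_C = (297 - 3Q)q_C - (145q_C). Setting ∂π_C/∂q_C = 0: 152 - 6q_C - 3(q_Z) = 0.
Best responses: q_Z = (216 - 3q_C)/6, q_C = (152 - 3q_Z)/6.
Substituting one into the other gives q_Z = 280/9 and q_C = 88/9.
Price P = 297 - 3·(368/9) = 523/3.
Zephyr's profit: (523/3 - 81)·(280/9) - 612 = 2291.7037.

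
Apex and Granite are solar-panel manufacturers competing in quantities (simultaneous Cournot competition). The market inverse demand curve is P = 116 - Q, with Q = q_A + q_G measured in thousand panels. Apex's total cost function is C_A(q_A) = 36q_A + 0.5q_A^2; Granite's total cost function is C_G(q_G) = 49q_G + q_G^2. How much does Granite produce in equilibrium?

Apex's profit: π_A = (116 - Q)q_A - (36q_A + (1/2)q_A²). Setting ∂π_A/∂q_A = 0: 80 - 3q_A - (q_G) = 0.
Granite's profit: π_G = (116 - Q)q_G - (49q_G + q_G²). Setting ∂π_G/∂q_G = 0: 67 - 4q_G - (q_A) = 0.
So q_A = (80 - q_G)/3 and q_G = (67 - q_A)/4.
Solving the pair: q_A = 23, q_G = 11.

11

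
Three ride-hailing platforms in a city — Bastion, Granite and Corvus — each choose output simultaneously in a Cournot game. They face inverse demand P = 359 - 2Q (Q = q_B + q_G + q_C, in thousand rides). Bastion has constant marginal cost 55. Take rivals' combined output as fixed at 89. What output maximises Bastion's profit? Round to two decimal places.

With rivals' combined output fixed at 89, Bastion's profit is π_B = (359 - 2·89 - 2q_B)q_B - (55q_B) = (181 - 2q_B)q_B - (55q_B).
∂π_B/∂q_B = 126 - 4q_B = 0, so q_B = 63/2.

31.50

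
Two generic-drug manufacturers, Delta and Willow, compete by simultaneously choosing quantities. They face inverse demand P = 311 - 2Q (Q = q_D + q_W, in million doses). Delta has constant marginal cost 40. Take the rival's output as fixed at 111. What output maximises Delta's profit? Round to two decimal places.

With the rival's output fixed at 111, Delta's profit is π_D = (311 - 2·111 - 2q_D)q_D - (40q_D) = (89 - 2q_D)q_D - (40q_D).
∂π_D/∂q_D = 49 - 4q_D = 0, so q_D = 49/4.

12.25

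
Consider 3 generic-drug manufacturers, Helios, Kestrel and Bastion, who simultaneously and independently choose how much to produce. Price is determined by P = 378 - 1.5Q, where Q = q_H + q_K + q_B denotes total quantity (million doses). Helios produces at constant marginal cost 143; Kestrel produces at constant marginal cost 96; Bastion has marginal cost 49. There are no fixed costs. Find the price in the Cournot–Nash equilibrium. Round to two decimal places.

166.50

Helios's profit: π_H = (378 - 1.5Q)q_H - (143q_H). Setting ∂π_H/∂q_H = 0: 235 - 3q_H - (3/2)(q_K + q_B) = 0.
Kestrel's first-order condition: 282 - 3q_K - (3/2)(q_H + q_B) = 0.
Bastion's first-order condition: 329 - 3q_B - (3/2)(q_H + q_K) = 0.
Summing all 3 equations gives 846 − 6Q = 0, hence Q = 141.
Back-substituting: q_H = (235 − 423/2)/(3/2) = 47/3, q_K = (282 − 423/2)/(3/2) = 47, q_B = (329 − 423/2)/(3/2) = 235/3.
Total output Q = 141, so price P = 378 - (3/2)·141 = 333/2.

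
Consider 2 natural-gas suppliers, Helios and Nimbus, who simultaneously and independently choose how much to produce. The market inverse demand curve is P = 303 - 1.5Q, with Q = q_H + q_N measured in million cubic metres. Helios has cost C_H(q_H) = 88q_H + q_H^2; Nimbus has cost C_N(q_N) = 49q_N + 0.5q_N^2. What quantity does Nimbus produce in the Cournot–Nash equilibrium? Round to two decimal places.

53.38

Helios's profit: π_H = (303 - 1.5Q)q_H - (88q_H + q_H²). Setting ∂π_H/∂q_H = 0: 215 - 5q_H - (3/2)(q_N) = 0.
Nimbus's profit: π_N = (303 - 1.5Q)q_N - (49q_N + (1/2)q_N²). Setting ∂π_N/∂q_N = 0: 254 - 4q_N - (3/2)(q_H) = 0.
Rearranging gives the reaction functions q_H = (215 - (3/2)q_N)/5 and q_N = (254 - (3/2)q_H)/4.
Substituting one into the other gives q_H = 1916/71 and q_N = 53.3803.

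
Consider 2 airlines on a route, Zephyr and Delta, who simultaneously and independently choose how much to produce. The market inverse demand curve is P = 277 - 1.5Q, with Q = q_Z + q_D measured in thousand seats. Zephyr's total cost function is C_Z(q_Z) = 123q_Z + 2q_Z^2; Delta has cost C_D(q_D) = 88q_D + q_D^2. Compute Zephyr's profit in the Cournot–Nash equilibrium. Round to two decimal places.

Zephyr's profit: π_Z = (277 - 1.5Q)q_Z - (123q_Z + 2q_Z²). Setting ∂π_Z/∂q_Z = 0: 154 - 7q_Z - (3/2)(q_D) = 0.
Delta's profit: π_D = (277 - 1.5Q)q_D - (88q_D + q_D²). Setting ∂π_D/∂q_D = 0: 189 - 5q_D - (3/2)(q_Z) = 0.
So q_Z = (154 - (3/2)q_D)/7 and q_D = (189 - (3/2)q_Z)/5.
Solving the pair: q_Z = 1946/131, q_D = 33.3435.
Price P = 277 - (3/2)·48.1985 = 204.7023.
Zephyr's profit: 204.7023·(1946/131) - 123·(1946/131) - 2(1946/131)² = 772.3446.

772.34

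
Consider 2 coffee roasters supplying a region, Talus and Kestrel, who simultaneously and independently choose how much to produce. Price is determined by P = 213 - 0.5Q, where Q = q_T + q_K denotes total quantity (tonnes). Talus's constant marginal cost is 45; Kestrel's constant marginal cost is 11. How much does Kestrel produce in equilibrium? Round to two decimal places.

Talus's profit: π_T = (213 - 0.5Q)q_T - (45q_T). Setting ∂π_T/∂q_T = 0: 168 - q_T - (1/2)(q_K) = 0.
Kestrel's profit: π_K = (213 - 0.5Q)q_K - (11q_K). Setting ∂π_K/∂q_K = 0: 202 - q_K - (1/2)(q_T) = 0.
So q_T = (168 - (1/2)q_K) and q_K = (202 - (1/2)q_T).
Solving the pair: q_T = 268/3, q_K = 472/3.

157.33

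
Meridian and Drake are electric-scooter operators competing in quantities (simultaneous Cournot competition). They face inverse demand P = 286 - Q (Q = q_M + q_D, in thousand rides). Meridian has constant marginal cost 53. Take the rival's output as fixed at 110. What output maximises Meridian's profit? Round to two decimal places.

61.50

With the rival's output fixed at 110, Meridian's profit is π_M = (286 - 110 - q_M)q_M - (53q_M) = (176 - q_M)q_M - (53q_M).
∂π_M/∂q_M = 123 - 2q_M = 0, so q_M = 123/2.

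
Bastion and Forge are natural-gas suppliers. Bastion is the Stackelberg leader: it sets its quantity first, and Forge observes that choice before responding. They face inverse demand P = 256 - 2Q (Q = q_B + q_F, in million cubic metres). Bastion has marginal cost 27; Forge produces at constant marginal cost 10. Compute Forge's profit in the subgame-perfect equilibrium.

Solve by backward induction. Given q_B, the follower Forge maximises π_F = (256 - 2q_B - 2q_F)q_F - 10q_F.
Follower FOC: 246 - 2q_B - 4q_F = 0, so q_F(q_B) = (246 - 2q_B)/4.
The leader anticipates this reaction. Substituting into P = 256 - 2Q gives P = 133 - q_B, so π_B = (133 - q_B)q_B - 27q_B.
Maximising: ∂π_B/∂q_B = 106 - 2q_B = 0, giving q_B = 53.
Then q_F = (246 - 2·53)/4 = 35.
Price P = 256 - 2·88 = 80.
Forge's profit: (80 - 10)·35 = 2450.

2450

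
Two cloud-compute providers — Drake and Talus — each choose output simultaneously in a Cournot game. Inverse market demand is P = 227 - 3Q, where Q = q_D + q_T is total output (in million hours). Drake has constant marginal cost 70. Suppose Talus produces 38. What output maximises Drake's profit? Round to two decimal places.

With the rival's output fixed at 38, Drake's profit is π_D = (227 - 3·38 - 3q_D)q_D - (70q_D) = (113 - 3q_D)q_D - (70q_D).
∂π_D/∂q_D = 43 - 6q_D = 0, so q_D = 43/6.

7.17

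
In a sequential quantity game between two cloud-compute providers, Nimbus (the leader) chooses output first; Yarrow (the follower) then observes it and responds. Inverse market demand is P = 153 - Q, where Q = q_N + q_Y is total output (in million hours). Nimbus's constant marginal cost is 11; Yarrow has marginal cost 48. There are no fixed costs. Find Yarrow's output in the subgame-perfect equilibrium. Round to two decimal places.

7.75

Solve by backward induction. Given q_N, the follower Yarrow maximises π_Y = (153 - q_N - q_Y)q_Y - 48q_Y.
∂π_Y/∂q_Y = 105 - q_N - 2q_Y = 0 gives the reaction function q_Y = (105 - q_N)/2.
Nimbus substitutes q_Y(q_N) into its own profit: π_N = q_N(153 - q_N - (105 - q_N)/2) - 11q_N = (201/2 - (1/2)q_N)q_N - 11q_N.
The leader's first-order condition 179/2 - q_N = 0 yields q_N = 179/2.
Then q_Y = (105 - 179/2)/2 = 31/4.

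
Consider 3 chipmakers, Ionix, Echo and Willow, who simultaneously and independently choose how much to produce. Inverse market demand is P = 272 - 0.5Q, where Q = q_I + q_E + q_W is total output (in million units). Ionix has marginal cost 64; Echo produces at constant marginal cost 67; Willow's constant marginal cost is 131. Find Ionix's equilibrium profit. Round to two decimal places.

Ionix's profit: π_I = (272 - 0.5Q)q_I - (64q_I). Setting ∂π_I/∂q_I = 0: 208 - q_I - (1/2)(q_E + q_W) = 0.
Echo's first-order condition: 205 - q_E - (1/2)(q_I + q_W) = 0.
Willow's profit: π_W = (272 - 0.5Q)q_W - (131q_W). Setting ∂π_W/∂q_W = 0: 141 - q_W - (1/2)(q_I + q_E) = 0.
Summing all 3 equations gives 554 − 2Q = 0, hence Q = 277.
Back-substituting: q_I = (208 − 277/2)/(1/2) = 139, q_E = (205 − 277/2)/(1/2) = 133, q_W = (141 − 277/2)/(1/2) = 5.
Price P = 272 - (1/2)·277 = 267/2.
Ionix's profit: (267/2 - 64)·139 = 9660.5000.

9660.50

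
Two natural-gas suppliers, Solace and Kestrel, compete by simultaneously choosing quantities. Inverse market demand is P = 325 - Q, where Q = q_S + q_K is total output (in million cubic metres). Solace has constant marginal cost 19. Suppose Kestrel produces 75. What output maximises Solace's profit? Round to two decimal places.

With the rival's output fixed at 75, Solace's profit is π_S = (325 - 75 - q_S)q_S - (19q_S) = (250 - q_S)q_S - (19q_S).
∂π_S/∂q_S = 231 - 2q_S = 0, so q_S = 231/2.

115.50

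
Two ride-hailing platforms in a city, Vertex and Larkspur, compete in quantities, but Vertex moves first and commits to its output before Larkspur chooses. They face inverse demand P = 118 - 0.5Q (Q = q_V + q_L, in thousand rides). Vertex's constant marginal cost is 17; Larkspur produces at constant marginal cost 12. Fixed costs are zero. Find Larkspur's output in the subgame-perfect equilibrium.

58

The follower Larkspur best-responds to any q_V: π_L = (118 - 0.5Q)q_L - 12q_L.
Setting the follower's marginal profit to zero, 106 - (1/2)q_V - q_L = 0, i.e. q_L = (106 - (1/2)q_V).
The leader anticipates this reaction. Substituting into P = 118 - 0.5Q gives P = 65 - (1/4)q_V, so π_V = (65 - (1/4)q_V)q_V - 17q_V.
The leader's first-order condition 48 - (1/2)q_V = 0 yields q_V = 96.
Then q_L = (106 - (1/2)·96) = 58.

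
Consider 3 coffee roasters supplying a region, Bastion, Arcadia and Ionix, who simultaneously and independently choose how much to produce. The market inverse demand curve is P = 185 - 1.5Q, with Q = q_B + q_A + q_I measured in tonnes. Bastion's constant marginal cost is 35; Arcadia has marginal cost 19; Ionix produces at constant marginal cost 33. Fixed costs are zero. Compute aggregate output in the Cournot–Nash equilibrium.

78

Bastion's profit: π_B = (185 - 1.5Q)q_B - (35q_B). Setting ∂π_B/∂q_B = 0: 150 - 3q_B - (3/2)(q_A + q_I) = 0.
Arcadia's first-order condition: 166 - 3q_A - (3/2)(q_B + q_I) = 0.
Ionix's profit: π_I = (185 - 1.5Q)q_I - (33q_I). Setting ∂π_I/∂q_I = 0: 152 - 3q_I - (3/2)(q_B + q_A) = 0.
Summing all 3 equations gives 468 − 6Q = 0, hence Q = 78.
Back-substituting: q_B = (150 − 117)/(3/2) = 22, q_A = (166 − 117)/(3/2) = 98/3, q_I = (152 − 117)/(3/2) = 70/3.
Total output Q = 22 + 98/3 + 70/3 = 78.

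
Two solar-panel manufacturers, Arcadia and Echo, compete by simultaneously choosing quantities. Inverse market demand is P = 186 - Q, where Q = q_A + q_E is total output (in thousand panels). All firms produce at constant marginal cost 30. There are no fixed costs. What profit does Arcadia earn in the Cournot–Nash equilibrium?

2704

Each firm earns π_i = (186 - Q)q_i - 30q_i.
Setting ∂π_i/∂q_i = 0 with rivals' quantities fixed: 156 - 2q_i - q_j = 0.
With identical firms every q_j equals q_i, so q_j = q_i and 156 = 3q_i, giving q_i = 52.
Price P = 186 - 104 = 82.
Arcadia's profit: (82 - 30)·52 = 2704.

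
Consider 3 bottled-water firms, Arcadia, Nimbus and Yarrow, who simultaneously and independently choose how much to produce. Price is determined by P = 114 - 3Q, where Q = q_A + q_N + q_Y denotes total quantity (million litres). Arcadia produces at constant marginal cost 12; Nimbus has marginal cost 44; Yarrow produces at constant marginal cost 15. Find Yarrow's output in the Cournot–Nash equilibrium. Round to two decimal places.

Arcadia's profit: π_A = (114 - 3Q)q_A - (12q_A). Setting ∂π_A/∂q_A = 0: 102 - 6q_A - 3(q_N + q_Y) = 0.
Nimbus's profit: π_N = (114 - 3Q)q_N - (44q_N). Setting ∂π_N/∂q_N = 0: 70 - 6q_N - 3(q_A + q_Y) = 0.
Yarrow's profit: π_Y = (114 - 3Q)q_Y - (15q_Y). Setting ∂π_Y/∂q_Y = 0: 99 - 6q_Y - 3(q_A + q_N) = 0.
Summing all 3 equations gives 271 − 12Q = 0, hence Q = 271/12.
Back-substituting: q_A = (102 − 271/4)/3 = 137/12, q_N = (70 − 271/4)/3 = 3/4, q_Y = (99 − 271/4)/3 = 125/12.

10.42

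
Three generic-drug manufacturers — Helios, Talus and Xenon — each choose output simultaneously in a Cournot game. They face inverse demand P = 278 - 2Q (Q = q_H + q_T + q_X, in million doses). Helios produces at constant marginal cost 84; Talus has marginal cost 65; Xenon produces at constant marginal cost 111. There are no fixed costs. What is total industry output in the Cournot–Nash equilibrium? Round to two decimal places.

71.75

Helios's profit: π_H = (278 - 2Q)q_H - (84q_H). Setting ∂π_H/∂q_H = 0: 194 - 4q_H - 2(q_T + q_X) = 0.
Talus's profit: π_T = (278 - 2Q)q_T - (65q_T). Setting ∂π_T/∂q_T = 0: 213 - 4q_T - 2(q_H + q_X) = 0.
Xenon's first-order condition: 167 - 4q_X - 2(q_H + q_T) = 0.
Summing all 3 equations gives 574 − 8Q = 0, hence Q = 287/4.
Back-substituting: q_H = (194 − 287/2)/2 = 101/4, q_T = (213 − 287/2)/2 = 139/4, q_X = (167 − 287/2)/2 = 47/4.
Total output Q = 101/4 + 139/4 + 47/4 = 287/4.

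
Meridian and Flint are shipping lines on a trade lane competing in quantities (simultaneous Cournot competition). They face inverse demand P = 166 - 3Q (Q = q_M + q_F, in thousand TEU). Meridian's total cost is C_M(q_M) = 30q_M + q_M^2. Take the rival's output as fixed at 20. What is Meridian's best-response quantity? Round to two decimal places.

9.50

With the rival's output fixed at 20, Meridian's profit is π_M = (166 - 3·20 - 3q_M)q_M - (30q_M + q_M²) = (106 - 3q_M)q_M - (30q_M + q_M²).
∂π_M/∂q_M = 76 - 8q_M = 0, so q_M = 19/2.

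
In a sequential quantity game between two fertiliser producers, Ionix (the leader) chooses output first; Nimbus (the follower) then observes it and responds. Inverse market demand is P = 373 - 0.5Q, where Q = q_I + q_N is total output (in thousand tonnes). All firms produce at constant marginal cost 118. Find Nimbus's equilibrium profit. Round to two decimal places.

Solve by backward induction. Given q_I, the follower Nimbus maximises π_N = (373 - (1/2)q_I - (1/2)q_N)q_N - 118q_N.
Setting the follower's marginal profit to zero, 255 - (1/2)q_I - q_N = 0, i.e. q_N = (255 - (1/2)q_I).
Ionix substitutes q_N(q_I) into its own profit: π_I = q_I(373 - (1/2)q_I - (255 - (1/2)q_I)/2) - 118q_I = (491/2 - (1/4)q_I)q_I - 118q_I.
The leader's first-order condition 255/2 - (1/2)q_I = 0 yields q_I = 255.
Then q_N = (255 - (1/2)·255) = 255/2.
Price P = 373 - (1/2)·(765/2) = 727/4.
Nimbus's profit: (727/4 - 118)·(255/2) = 8128.1250.

8128.13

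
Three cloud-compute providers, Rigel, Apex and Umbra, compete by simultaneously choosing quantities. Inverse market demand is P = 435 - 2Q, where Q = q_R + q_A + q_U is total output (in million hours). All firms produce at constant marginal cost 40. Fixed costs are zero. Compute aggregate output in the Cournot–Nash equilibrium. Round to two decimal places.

Each firm earns π_i = (435 - 2Q)q_i - 40q_i.
Setting ∂π_i/∂q_i = 0 with rivals' quantities fixed: 395 - 4q_i - 2·Σ_{j≠i} q_j = 0.
With identical firms every q_j equals q_i, so Σ_{j≠i} q_j = 2q_i and 395 = 8q_i, giving q_i = 395/8.
Total output Q = 395/8 + 395/8 + 395/8 = 1185/8.

148.13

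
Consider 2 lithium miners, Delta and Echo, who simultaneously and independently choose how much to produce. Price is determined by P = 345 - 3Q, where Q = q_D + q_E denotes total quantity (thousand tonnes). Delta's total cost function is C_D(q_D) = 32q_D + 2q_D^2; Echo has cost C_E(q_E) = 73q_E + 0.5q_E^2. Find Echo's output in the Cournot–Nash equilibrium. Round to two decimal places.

Delta's profit: π_D = (345 - 3Q)q_D - (32q_D + 2q_D²). Setting ∂π_D/∂q_D = 0: 313 - 10q_D - 3(q_E) = 0.
Echo's profit: π_E = (345 - 3Q)q_E - (73q_E + (1/2)q_E²). Setting ∂π_E/∂q_E = 0: 272 - 7q_E - 3(q_D) = 0.
So q_D = (313 - 3q_E)/10 and q_E = (272 - 3q_D)/7.
Solving the pair: q_D = 1375/61, q_E = 1781/61.

29.20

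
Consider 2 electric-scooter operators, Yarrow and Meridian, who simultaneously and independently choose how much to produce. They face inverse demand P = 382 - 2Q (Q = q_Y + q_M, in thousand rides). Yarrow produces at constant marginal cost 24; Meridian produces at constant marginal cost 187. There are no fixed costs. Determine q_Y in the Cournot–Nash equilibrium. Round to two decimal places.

86.83

Yarrow's profit: π_Y = (382 - 2Q)q_Y - (24q_Y). Setting ∂π_Y/∂q_Y = 0: 358 - 4q_Y - 2(q_M) = 0.
Meridian's profit: π_M = (382 - 2Q)q_M - (187q_M). Setting ∂π_M/∂q_M = 0: 195 - 4q_M - 2(q_Y) = 0.
Rearranging gives the reaction functions q_Y = (358 - 2q_M)/4 and q_M = (195 - 2q_Y)/4.
Solving the pair: q_Y = 521/6, q_M = 16/3.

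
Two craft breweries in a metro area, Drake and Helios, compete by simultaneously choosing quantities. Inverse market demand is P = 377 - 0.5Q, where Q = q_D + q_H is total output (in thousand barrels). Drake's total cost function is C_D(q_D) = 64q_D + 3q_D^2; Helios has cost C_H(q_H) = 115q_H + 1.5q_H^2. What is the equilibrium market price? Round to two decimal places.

Drake's profit: π_D = (377 - 0.5Q)q_D - (64q_D + 3q_D²). Setting ∂π_D/∂q_D = 0: 313 - 7q_D - (1/2)(q_H) = 0.
Helios's first-order condition: 262 - 4q_H - (1/2)(q_D) = 0.
So q_D = (313 - (1/2)q_H)/7 and q_H = (262 - (1/2)q_D)/4.
Solving the pair: q_D = 40.3964, q_H = 60.4505.
Total output Q = 100.8468, so price P = 377 - (1/2)·100.8468 = 326.5766.

326.58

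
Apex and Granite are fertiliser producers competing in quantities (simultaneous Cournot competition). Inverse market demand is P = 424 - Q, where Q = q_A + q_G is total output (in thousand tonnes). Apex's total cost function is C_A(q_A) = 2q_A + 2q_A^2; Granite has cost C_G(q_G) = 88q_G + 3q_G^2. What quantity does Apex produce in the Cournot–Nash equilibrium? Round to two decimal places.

Apex's profit: π_A = (424 - Q)q_A - (2q_A + 2q_A²). Setting ∂π_A/∂q_A = 0: 422 - 6q_A - (q_G) = 0.
Granite's profit: π_G = (424 - Q)q_G - (88q_G + 3q_G²). Setting ∂π_G/∂q_G = 0: 336 - 8q_G - (q_A) = 0.
Best responses: q_A = (422 - q_G)/6, q_G = (336 - q_A)/8.
Substituting one into the other gives q_A = 64.6809 and q_G = 1594/47.

64.68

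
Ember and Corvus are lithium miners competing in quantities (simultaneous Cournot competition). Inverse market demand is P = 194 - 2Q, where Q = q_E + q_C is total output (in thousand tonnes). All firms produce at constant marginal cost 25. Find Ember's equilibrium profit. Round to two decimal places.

1586.72

A representative firm's profit is π_i = q_i(194 - 2Q) - 25q_i.
Setting ∂π_i/∂q_i = 0 with rivals' quantities fixed: 169 - 4q_i - 2q_j = 0.
With identical firms every q_j equals q_i, so q_j = q_i and 169 = 6q_i, giving q_i = 169/6.
Price P = 194 - 2·(169/3) = 244/3.
Ember's profit: (244/3 - 25)·(169/6) = 1586.7222.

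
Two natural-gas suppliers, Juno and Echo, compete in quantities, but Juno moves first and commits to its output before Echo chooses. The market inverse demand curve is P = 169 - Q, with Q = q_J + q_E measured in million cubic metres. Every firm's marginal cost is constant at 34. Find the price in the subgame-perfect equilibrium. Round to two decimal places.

The follower Echo best-responds to any q_J: π_E = (169 - Q)q_E - 34q_E.
Setting the follower's marginal profit to zero, 135 - q_J - 2q_E = 0, i.e. q_E = (135 - q_J)/2.
The leader anticipates this reaction. Substituting into P = 169 - Q gives P = 203/2 - (1/2)q_J, so π_J = (203/2 - (1/2)q_J)q_J - 34q_J.
The leader's first-order condition 135/2 - q_J = 0 yields q_J = 135/2.
Then q_E = (135 - 135/2)/2 = 135/4.
Total output Q = 405/4, so price P = 169 - 405/4 = 271/4.

67.75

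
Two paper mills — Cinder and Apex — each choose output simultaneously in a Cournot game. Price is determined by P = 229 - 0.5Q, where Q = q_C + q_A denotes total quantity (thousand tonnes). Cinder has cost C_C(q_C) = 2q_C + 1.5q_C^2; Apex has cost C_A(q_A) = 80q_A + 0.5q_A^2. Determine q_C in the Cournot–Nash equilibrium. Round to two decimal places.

48.97

Cinder's profit: π_C = (229 - 0.5Q)q_C - (2q_C + (3/2)q_C²). Setting ∂π_C/∂q_C = 0: 227 - 4q_C - (1/2)(q_A) = 0.
Apex's profit: π_A = (229 - 0.5Q)q_A - (80q_A + (1/2)q_A²). Setting ∂π_A/∂q_A = 0: 149 - 2q_A - (1/2)(q_C) = 0.
So q_C = (227 - (1/2)q_A)/4 and q_A = (149 - (1/2)q_C)/2.
Substituting one into the other gives q_C = 1518/31 and q_A = 1930/31.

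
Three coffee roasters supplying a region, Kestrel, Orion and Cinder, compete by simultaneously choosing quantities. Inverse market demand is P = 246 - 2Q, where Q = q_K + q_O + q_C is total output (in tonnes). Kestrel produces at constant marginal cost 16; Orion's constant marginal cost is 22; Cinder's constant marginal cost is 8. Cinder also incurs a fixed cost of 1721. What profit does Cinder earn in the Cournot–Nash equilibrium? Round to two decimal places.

Kestrel's profit: π_K = (246 - 2Q)q_K - (16q_K). Setting ∂π_K/∂q_K = 0: 230 - 4q_K - 2(q_O + q_C) = 0.
Orion's profit: π_O = (246 - 2Q)q_O - (22q_O). Setting ∂π_O/∂q_O = 0: 224 - 4q_O - 2(q_K + q_C) = 0.
Cinder's profit: π_C = (246 - 2Q)q_C - (8q_C). Setting ∂π_C/∂q_C = 0: 238 - 4q_C - 2(q_K + q_O) = 0.
Summing all 3 equations gives 692 − 8Q = 0, hence Q = 173/2.
Back-substituting: q_K = (230 − 173)/2 = 57/2, q_O = (224 − 173)/2 = 51/2, q_C = (238 − 173)/2 = 65/2.
Price P = 246 - 2·(173/2) = 73.
Cinder's profit: (73 - 8)·(65/2) - 1721 = 783/2.

391.50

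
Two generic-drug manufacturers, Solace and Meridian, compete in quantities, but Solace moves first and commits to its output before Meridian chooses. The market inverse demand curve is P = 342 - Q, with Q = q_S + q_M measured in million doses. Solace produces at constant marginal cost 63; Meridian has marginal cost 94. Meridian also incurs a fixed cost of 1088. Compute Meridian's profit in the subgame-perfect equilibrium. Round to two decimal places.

The follower Meridian best-responds to any q_S: π_M = (342 - Q)q_M - 94q_M.
∂π_M/∂q_M = 248 - q_S - 2q_M = 0 gives the reaction function q_M = (248 - q_S)/2.
The leader anticipates this reaction. Substituting into P = 342 - Q gives P = 218 - (1/2)q_S, so π_S = (218 - (1/2)q_S)q_S - 63q_S.
Maximising: ∂π_S/∂q_S = 155 - q_S = 0, giving q_S = 155.
Then q_M = (248 - 155)/2 = 93/2.
Price P = 342 - 403/2 = 281/2.
Meridian's profit: (281/2 - 94)·(93/2) - 1088 = 1074.2500.

1074.25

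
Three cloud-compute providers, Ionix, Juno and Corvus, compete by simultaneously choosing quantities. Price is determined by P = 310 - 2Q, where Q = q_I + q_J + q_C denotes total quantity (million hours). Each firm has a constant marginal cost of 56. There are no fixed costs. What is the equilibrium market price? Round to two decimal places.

A representative firm's profit is π_i = q_i(310 - 2Q) - 56q_i.
Setting ∂π_i/∂q_i = 0 with rivals' quantities fixed: 254 - 4q_i - 2·Σ_{j≠i} q_j = 0.
By symmetry each firm produces the same amount; substituting Σ_{j≠i} q_j = 2q_i yields q_i = 254/8 = 127/4.
Total output Q = 381/4, so price P = 310 - 2·(381/4) = 239/2.

119.50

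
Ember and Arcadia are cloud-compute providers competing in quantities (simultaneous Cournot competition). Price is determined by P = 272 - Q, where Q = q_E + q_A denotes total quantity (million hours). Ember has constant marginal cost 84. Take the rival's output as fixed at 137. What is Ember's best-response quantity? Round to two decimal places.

With the rival's output fixed at 137, Ember's profit is π_E = (272 - 137 - q_E)q_E - (84q_E) = (135 - q_E)q_E - (84q_E).
∂π_E/∂q_E = 51 - 2q_E = 0, so q_E = 51/2.

25.50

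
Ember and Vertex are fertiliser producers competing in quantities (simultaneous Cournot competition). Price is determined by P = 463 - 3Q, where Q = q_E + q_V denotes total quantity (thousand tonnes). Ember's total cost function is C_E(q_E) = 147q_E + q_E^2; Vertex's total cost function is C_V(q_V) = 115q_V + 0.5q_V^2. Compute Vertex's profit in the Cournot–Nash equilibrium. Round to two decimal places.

5340.94

Ember's profit: π_E = (463 - 3Q)q_E - (147q_E + q_E²). Setting ∂π_E/∂q_E = 0: 316 - 8q_E - 3(q_V) = 0.
Vertex's profit: π_V = (463 - 3Q)q_V - (115q_V + (1/2)q_V²). Setting ∂π_V/∂q_V = 0: 348 - 7q_V - 3(q_E) = 0.
Rearranging gives the reaction functions q_E = (316 - 3q_V)/8 and q_V = (348 - 3q_E)/7.
Solving the pair: q_E = 1168/47, q_V = 1836/47.
Price P = 463 - 3·63.9149 = 271.2553.
Vertex's profit: 271.2553·(1836/47) - 115·(1836/47) - (1/2)(1836/47)² = 5340.9398.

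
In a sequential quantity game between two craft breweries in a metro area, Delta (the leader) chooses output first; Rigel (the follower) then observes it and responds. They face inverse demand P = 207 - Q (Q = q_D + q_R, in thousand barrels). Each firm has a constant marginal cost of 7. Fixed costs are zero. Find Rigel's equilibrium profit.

The follower Rigel best-responds to any q_D: π_R = (207 - Q)q_R - 7q_R.
Setting the follower's marginal profit to zero, 200 - q_D - 2q_R = 0, i.e. q_R = (200 - q_D)/2.
Delta substitutes q_R(q_D) into its own profit: π_D = q_D(207 - q_D - (200 - q_D)/2) - 7q_D = (107 - (1/2)q_D)q_D - 7q_D.
Maximising: ∂π_D/∂q_D = 100 - q_D = 0, giving q_D = 100.
Then q_R = (200 - 100)/2 = 50.
Price P = 207 - 150 = 57.
Rigel's profit: (57 - 7)·50 = 2500.

2500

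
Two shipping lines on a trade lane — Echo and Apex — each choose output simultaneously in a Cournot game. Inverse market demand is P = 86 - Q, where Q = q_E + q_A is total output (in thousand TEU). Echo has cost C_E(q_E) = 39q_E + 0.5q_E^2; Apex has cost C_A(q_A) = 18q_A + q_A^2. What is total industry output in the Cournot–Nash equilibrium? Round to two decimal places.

25.18

Echo's profit: π_E = (86 - Q)q_E - (39q_E + (1/2)q_E²). Setting ∂π_E/∂q_E = 0: 47 - 3q_E - (q_A) = 0.
Apex's profit: π_A = (86 - Q)q_A - (18q_A + q_A²). Setting ∂π_A/∂q_A = 0: 68 - 4q_A - (q_E) = 0.
Best responses: q_E = (47 - q_A)/3, q_A = (68 - q_E)/4.
Substituting one into the other gives q_E = 120/11 and q_A = 157/11.
Total output Q = 120/11 + 157/11 = 277/11.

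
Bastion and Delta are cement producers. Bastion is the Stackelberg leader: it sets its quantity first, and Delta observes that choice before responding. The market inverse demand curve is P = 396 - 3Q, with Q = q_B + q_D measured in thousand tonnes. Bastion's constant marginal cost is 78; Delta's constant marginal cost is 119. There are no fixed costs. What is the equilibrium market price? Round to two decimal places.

167.75

Solve by backward induction. Given q_B, the follower Delta maximises π_D = (396 - 3q_B - 3q_D)q_D - 119q_D.
Follower FOC: 277 - 3q_B - 6q_D = 0, so q_D(q_B) = (277 - 3q_B)/6.
Bastion substitutes q_D(q_B) into its own profit: π_B = q_B(396 - 3q_B - (277 - 3q_B)/2) - 78q_B = (515/2 - (3/2)q_B)q_B - 78q_B.
Maximising: ∂π_B/∂q_B = 359/2 - 3q_B = 0, giving q_B = 359/6.
Then q_D = (277 - 3·(359/6))/6 = 65/4.
Total output Q = 913/12, so price P = 396 - 3·(913/12) = 671/4.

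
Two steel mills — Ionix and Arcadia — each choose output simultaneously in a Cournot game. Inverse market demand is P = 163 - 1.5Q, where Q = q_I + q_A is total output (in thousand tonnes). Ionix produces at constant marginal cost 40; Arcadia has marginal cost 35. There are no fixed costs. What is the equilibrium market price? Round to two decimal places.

79.33

Ionix's profit: π_I = (163 - 1.5Q)q_I - (40q_I). Setting ∂π_I/∂q_I = 0: 123 - 3q_I - (3/2)(q_A) = 0.
Arcadia's first-order condition: 128 - 3q_A - (3/2)(q_I) = 0.
So q_I = (123 - (3/2)q_A)/3 and q_A = (128 - (3/2)q_I)/3.
Solving the pair: q_I = 236/9, q_A = 266/9.
Total output Q = 502/9, so price P = 163 - (3/2)·(502/9) = 238/3.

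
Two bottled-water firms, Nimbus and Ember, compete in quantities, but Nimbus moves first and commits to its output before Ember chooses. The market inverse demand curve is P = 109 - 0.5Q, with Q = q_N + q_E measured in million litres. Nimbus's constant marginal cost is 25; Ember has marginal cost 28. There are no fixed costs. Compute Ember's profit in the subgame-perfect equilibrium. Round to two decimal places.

The follower Ember best-responds to any q_N: π_E = (109 - 0.5Q)q_E - 28q_E.
∂π_E/∂q_E = 81 - (1/2)q_N - q_E = 0 gives the reaction function q_E = (81 - (1/2)q_N).
The leader anticipates this reaction. Substituting into P = 109 - 0.5Q gives P = 137/2 - (1/4)q_N, so π_N = (137/2 - (1/4)q_N)q_N - 25q_N.
The leader's first-order condition 87/2 - (1/2)q_N = 0 yields q_N = 87.
Then q_E = (81 - (1/2)·87) = 75/2.
Price P = 109 - (1/2)·(249/2) = 187/4.
Ember's profit: (187/4 - 28)·(75/2) = 703.1250.

703.13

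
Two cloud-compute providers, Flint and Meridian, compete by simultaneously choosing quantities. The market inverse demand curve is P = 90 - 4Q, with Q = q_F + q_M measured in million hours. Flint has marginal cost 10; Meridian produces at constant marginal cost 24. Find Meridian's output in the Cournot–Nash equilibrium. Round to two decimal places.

Flint's profit: π_F = (90 - 4Q)q_F - (10q_F). Setting ∂π_F/∂q_F = 0: 80 - 8q_F - 4(q_M) = 0.
Meridian's profit: π_M = (90 - 4Q)q_M - (24q_M). Setting ∂π_M/∂q_M = 0: 66 - 8q_M - 4(q_F) = 0.
Best responses: q_F = (80 - 4q_M)/8, q_M = (66 - 4q_F)/8.
Solving the pair: q_F = 47/6, q_M = 13/3.

4.33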